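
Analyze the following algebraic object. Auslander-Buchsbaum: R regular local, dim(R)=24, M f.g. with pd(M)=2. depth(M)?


pd+depth=depth(R)=24
depth=24-2=22


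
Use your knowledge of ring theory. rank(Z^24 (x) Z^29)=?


rank(M(x)N) = rank(M)*rank(N)
24*29 = 696


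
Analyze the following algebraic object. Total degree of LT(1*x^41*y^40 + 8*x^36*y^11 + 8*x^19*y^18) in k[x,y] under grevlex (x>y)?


LT: 1*x^41*y^40
deg_x=41, deg_y=40
Total=41+40=81


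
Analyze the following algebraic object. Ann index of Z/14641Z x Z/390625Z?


Exponent = lcm of the cyclic orders; pairwise coprime => product.
11^4*5^8=14641*390625=5719140625


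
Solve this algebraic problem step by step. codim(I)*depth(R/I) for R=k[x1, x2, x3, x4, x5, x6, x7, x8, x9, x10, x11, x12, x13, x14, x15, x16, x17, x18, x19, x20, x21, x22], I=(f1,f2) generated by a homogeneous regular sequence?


codim=2, depth=dim(R/I)=22-2=20
Product=2*20=40


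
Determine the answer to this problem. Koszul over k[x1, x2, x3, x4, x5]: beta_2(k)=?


C(n,i)=C(5,2)=10


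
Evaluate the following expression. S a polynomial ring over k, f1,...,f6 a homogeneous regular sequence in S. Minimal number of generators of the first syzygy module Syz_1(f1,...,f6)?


Regular sequence => Koszul complex is the minimal free resolution.
Syz_1 minimally generated by Koszul relations f_i*e_j - f_j*e_i (i<j): mu(Syz_1) = beta_2 = C(m,2) = m(m-1)/2
m=6
6*5/2 = 15


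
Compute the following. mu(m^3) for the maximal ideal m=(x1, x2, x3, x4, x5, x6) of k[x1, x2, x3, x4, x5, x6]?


Graded Nakayama: mu(m^d) = dim_k (m^d/m^(d+1)) = #degree-3 monomials in 6 vars
C(n+d-1,d)=C(8,3)=56


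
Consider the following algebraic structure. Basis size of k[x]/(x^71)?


Basis: 1,x,...,x^70
dim=71


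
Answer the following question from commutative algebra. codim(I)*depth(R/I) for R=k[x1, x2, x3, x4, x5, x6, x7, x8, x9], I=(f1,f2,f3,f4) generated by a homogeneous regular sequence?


codim=4, depth=dim(R/I)=9-4=5
Product=4*5=20


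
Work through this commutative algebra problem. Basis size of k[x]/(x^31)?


Basis: 1,x,...,x^30
dim=31


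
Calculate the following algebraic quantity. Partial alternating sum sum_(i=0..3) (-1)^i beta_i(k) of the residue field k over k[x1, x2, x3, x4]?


Koszul resolution: beta_i(k)=C(n,i), n=4
sum_(i=0..p) (-1)^i C(n,i) = (-1)^p C(n-1,p)
(-1)^3*C(3,3) = (-1)^3*1 = -1


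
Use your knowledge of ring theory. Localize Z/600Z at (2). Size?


2-primary part: 600=2^3*75
Size=2^3=8


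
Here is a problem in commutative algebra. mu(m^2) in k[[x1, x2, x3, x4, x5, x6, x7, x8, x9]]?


C(n+d-1,d)=C(10,2)=45


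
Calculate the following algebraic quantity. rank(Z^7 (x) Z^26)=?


rank(M(x)N) = rank(M)*rank(N)
7*26 = 182


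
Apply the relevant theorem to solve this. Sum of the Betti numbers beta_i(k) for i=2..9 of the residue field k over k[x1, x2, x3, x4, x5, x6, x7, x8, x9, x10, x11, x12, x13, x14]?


Koszul resolution: beta_i(k)=C(n,i), n=14
C(14,2)=91, C(14,3)=364, C(14,4)=1001, C(14,5)=2002, C(14,6)=3003, C(14,7)=3432, C(14,8)=3003, C(14,9)=2002
Sum=14898


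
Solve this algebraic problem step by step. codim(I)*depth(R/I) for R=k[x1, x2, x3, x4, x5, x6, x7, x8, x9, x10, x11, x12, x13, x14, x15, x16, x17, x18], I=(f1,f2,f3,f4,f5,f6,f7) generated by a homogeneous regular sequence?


codim=7, depth=dim(R/I)=18-7=11
Product=7*11=77


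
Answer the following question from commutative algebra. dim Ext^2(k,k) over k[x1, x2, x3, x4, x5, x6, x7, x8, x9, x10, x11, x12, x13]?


C(n,i)=C(13,2)=78


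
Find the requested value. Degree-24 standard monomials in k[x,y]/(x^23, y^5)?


k[x,y], I = (x^23, y^5), d = 24
Need i < 23 and d-i < 5.
Range: 20 <= i <= 22.
H(24) = 3


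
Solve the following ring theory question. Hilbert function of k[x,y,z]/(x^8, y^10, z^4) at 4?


Need i<8, j<10, k<4 with i+j+k=4.
For each i, j ranges over max(0,4-i-3)..min(9,4-i):
  i=0: j in [1,4] -> 4
  i=1: j in [0,3] -> 4
  i=2: j in [0,2] -> 3
  i=3: j in [0,1] -> 2
  i=4: j in [0,0] -> 1
H(4) = 4+4+3+2+1 = 14


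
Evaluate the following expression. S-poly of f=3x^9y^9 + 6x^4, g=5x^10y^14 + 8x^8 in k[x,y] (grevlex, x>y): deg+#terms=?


LT(f)=3x^9y^9, LT(g)=5x^10y^14
lcm(LM)=x^10y^14
S(f,g) (scaled by 15 to clear denominators) = 5xy^5*f - 3*g = 30x^5y^5 - 24x^8
2 terms, deg 10.
10+2=12


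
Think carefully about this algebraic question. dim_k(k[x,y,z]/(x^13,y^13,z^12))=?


Basis: x^iy^jz^k, i<13,j<13,k<12
13*13*12=2028


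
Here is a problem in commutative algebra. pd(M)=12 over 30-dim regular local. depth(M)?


pd+depth=depth(R)=30
depth=30-12=18


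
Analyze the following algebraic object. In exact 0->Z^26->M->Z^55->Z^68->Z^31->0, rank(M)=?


Alt sum=0:
(-1)^0*26 + (-1)^1*? + (-1)^2*55 + (-1)^3*68 + (-1)^4*31=0
rank(M)=44


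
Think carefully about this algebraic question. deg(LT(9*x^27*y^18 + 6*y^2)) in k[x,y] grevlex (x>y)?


LT: 9*x^27*y^18
deg_x=27, deg_y=18
Total=27+18=45


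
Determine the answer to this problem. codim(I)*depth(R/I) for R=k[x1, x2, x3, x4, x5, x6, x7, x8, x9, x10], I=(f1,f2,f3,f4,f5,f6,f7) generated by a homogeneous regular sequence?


codim=7, depth=dim(R/I)=10-7=3
Product=7*3=21


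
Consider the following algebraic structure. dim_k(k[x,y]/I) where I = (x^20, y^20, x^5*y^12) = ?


k[x,y]/I, I = (x^20, y^20, x^5*y^12)
Rect: 20x20=400. Corner: (20-5)x(20-12)=120.
dim = 400-120 = 280


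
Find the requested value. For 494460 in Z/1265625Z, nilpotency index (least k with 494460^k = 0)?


494460^k mod 1265625:
k=1: 494460
k=2: 1050975
k=3: 739125
k=4: 810000
k=5: 506250
k=6: 0
First zero at k = 6


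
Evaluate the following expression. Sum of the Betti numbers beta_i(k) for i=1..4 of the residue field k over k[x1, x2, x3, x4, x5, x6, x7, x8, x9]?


Koszul resolution: beta_i(k)=C(n,i), n=9
C(9,1)=9, C(9,2)=36, C(9,3)=84, C(9,4)=126
Sum=255


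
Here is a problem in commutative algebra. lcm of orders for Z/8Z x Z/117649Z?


Exponent = lcm of the cyclic orders; pairwise coprime => product.
2^3*7^6=8*117649=941192


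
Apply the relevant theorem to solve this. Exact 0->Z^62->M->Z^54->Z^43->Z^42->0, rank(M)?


Alt sum=0:
(-1)^0*62 + (-1)^1*? + (-1)^2*54 + (-1)^3*43 + (-1)^4*42=0
rank(M)=115


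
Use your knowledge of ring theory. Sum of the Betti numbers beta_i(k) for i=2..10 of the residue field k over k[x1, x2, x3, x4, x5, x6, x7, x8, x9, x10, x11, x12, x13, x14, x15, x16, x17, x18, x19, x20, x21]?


Koszul resolution: beta_i(k)=C(n,i), n=21
C(21,2)=210, C(21,3)=1330, C(21,4)=5985, C(21,5)=20349, C(21,6)=54264, C(21,7)=116280, C(21,8)=203490, C(21,9)=293930, C(21,10)=352716
Sum=1048554


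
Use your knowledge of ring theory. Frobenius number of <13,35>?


gcd(13,35)=1 => F=ab-a-b=13*35-13-35=455-48=407


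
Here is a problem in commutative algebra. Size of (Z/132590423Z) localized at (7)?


7-primary part: 132590423=7^8*23
Size=7^8=5764801


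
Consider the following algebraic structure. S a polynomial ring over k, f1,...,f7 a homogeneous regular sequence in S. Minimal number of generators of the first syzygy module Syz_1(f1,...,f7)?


Regular sequence => Koszul complex is the minimal free resolution.
Syz_1 minimally generated by Koszul relations f_i*e_j - f_j*e_i (i<j): mu(Syz_1) = beta_2 = C(m,2) = m(m-1)/2
m=7
7*6/2 = 21


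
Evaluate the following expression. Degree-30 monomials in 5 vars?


C(d+n-1,n-1)=C(34,4)=46376


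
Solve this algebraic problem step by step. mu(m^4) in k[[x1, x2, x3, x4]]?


C(n+d-1,d)=C(7,4)=35


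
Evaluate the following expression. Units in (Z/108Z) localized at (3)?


Local ring = Z/27Z.
phi(27) = 3^2*(3-1) = 18


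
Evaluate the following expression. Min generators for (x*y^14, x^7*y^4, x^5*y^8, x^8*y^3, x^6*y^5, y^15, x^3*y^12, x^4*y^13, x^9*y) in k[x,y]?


Remove redundant (divisible by others).
x^4*y^13 redundant.
Min: x^9*y, x^8*y^3, x^7*y^4, x^6*y^5, x^5*y^8, x^3*y^12, x*y^14, y^15
Count=8


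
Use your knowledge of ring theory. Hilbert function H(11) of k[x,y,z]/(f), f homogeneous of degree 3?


C(13,2)-C(10,2)=78-45=33


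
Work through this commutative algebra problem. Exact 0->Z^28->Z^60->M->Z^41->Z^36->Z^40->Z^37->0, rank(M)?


Alt sum=0:
(-1)^0*28 + (-1)^1*60 + (-1)^2*? + (-1)^3*41 + (-1)^4*36 + (-1)^5*40 + (-1)^6*37=0
rank(M)=40


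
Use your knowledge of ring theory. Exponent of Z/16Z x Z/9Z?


Exponent = lcm of the cyclic orders; pairwise coprime => product.
2^4*3^2=16*9=144


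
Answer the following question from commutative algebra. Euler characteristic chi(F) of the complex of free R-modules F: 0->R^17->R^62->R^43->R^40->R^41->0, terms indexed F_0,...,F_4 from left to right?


chi = sum (-1)^i * rank:
(-1)^0*17=17
(-1)^1*62=-62
(-1)^2*43=43
(-1)^3*40=-40
(-1)^4*41=41
chi=-1


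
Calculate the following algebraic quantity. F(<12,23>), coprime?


gcd(12,23)=1 => F=ab-a-b=12*23-12-23=276-35=241


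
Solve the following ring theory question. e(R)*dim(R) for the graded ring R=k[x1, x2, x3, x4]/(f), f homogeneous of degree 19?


e(R)=deg(f)=19, dim(R)=4-1=3
e*dim=19*3=57


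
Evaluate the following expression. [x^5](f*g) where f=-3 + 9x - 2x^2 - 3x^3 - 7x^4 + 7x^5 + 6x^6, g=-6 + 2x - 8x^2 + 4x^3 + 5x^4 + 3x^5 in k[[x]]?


[x^5] = sum a_i*b_j, i+j=5
  -3*3=-9
  9*5=45
  -2*4=-8
  -3*-8=24
  -7*2=-14
  7*-6=-42
Sum=-4


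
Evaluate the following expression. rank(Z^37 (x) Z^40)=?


rank(M(x)N) = rank(M)*rank(N)
37*40 = 1480


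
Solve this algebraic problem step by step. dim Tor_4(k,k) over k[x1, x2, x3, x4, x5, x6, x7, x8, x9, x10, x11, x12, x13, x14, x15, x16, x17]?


Koszul: C(n,i)=C(17,4)=2380


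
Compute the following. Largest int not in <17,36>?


gcd(17,36)=1 => F=ab-a-b=17*36-17-36=612-53=559


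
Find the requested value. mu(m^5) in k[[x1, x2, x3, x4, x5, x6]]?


C(n+d-1,d)=C(10,5)=252


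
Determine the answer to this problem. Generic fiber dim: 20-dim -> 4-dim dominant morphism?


dim(fiber)=dim(X)-dim(Y)=20-4=16


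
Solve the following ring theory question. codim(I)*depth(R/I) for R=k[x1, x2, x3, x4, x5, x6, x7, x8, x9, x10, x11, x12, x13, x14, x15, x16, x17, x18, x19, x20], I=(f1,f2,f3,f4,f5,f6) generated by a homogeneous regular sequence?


codim=6, depth=dim(R/I)=20-6=14
Product=6*14=84


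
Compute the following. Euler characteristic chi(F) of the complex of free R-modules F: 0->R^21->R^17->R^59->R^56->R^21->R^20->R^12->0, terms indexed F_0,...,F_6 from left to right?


chi = sum (-1)^i * rank:
(-1)^0*21=21
(-1)^1*17=-17
(-1)^2*59=59
(-1)^3*56=-56
(-1)^4*21=21
(-1)^5*20=-20
(-1)^6*12=12
chi=20


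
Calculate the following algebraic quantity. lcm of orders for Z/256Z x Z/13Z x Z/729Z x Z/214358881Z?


Exponent = lcm of the cyclic orders; pairwise coprime => product.
2^8*13^1*3^6*11^8=256*13*729*214358881=520058653500672


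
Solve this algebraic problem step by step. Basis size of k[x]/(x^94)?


Basis: 1,x,...,x^93
dim=94


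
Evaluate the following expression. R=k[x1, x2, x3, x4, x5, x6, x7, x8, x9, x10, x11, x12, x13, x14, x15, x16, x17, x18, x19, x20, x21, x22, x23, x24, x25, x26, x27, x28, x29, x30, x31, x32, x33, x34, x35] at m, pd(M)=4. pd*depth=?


pd+depth=35
depth=35-4=31
pd*depth=4*31=124


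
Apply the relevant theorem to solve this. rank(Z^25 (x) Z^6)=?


rank(M(x)N) = rank(M)*rank(N)
25*6 = 150


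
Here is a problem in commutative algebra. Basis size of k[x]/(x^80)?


Basis: 1,x,...,x^79
dim=80


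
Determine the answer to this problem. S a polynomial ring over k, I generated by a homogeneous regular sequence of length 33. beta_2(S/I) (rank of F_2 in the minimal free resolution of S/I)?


Regular sequence => Koszul complex is the minimal free resolution.
Syz_1 minimally generated by Koszul relations f_i*e_j - f_j*e_i (i<j): mu(Syz_1) = beta_2 = C(m,2) = m(m-1)/2
m=33
33*32/2 = 528


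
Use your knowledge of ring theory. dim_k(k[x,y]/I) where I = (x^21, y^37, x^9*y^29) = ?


k[x,y]/I, I = (x^21, y^37, x^9*y^29)
Rect: 21x37=777. Corner: (21-9)x(37-29)=96.
dim = 777-96 = 681


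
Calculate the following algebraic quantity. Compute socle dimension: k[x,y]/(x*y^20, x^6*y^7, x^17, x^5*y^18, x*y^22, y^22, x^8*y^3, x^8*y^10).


Socle = ann(m) = span of standard monomials u with x*u, y*u in I (staircase corners).
Redundant generators: x*y^22, x^8*y^10
Minimal generators: x^17, x^8*y^3, x^6*y^7, x^5*y^18, x*y^20, y^22
Corners: y^21, x^4y^19, x^5y^17, x^7y^6, x^16y^2
Socle dim=5


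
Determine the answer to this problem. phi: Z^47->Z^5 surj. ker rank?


rank(ker) = 47-5 = 42


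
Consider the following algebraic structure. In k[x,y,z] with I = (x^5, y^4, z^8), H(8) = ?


Need i<5, j<4, k<8 with i+j+k=8.
For each i, j ranges over max(0,8-i-7)..min(3,8-i):
  i=0: j in [1,3] -> 3
  i=1: j in [0,3] -> 4
  i=2: j in [0,3] -> 4
  i=3: j in [0,3] -> 4
  i=4: j in [0,3] -> 4
H(8) = 3+4+4+4+4 = 19


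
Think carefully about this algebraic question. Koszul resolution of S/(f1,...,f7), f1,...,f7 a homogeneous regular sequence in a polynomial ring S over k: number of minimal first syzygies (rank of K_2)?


Regular sequence => Koszul complex is the minimal free resolution.
Syz_1 minimally generated by Koszul relations f_i*e_j - f_j*e_i (i<j): mu(Syz_1) = beta_2 = C(m,2) = m(m-1)/2
m=7
7*6/2 = 21


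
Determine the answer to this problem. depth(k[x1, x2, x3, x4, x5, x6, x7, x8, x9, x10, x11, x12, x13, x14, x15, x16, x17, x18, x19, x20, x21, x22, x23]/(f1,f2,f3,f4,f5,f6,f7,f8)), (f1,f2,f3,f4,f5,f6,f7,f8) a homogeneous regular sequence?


depth(R)=23
depth(R/I)=23-8=15


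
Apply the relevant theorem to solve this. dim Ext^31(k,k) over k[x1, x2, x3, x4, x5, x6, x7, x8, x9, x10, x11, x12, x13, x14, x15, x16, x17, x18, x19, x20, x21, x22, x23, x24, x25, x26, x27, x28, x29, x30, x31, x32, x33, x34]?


C(n,i)=C(34,31)=5984


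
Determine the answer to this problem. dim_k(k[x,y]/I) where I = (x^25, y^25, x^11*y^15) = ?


k[x,y]/I, I = (x^25, y^25, x^11*y^15)
Rect: 25x25=625. Corner: (25-11)x(25-15)=140.
dim = 625-140 = 485


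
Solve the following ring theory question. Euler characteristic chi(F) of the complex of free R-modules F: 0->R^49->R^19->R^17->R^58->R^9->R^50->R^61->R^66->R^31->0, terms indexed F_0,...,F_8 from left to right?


chi = sum (-1)^i * rank:
(-1)^0*49=49
(-1)^1*19=-19
(-1)^2*17=17
(-1)^3*58=-58
(-1)^4*9=9
(-1)^5*50=-50
(-1)^6*61=61
(-1)^7*66=-66
(-1)^8*31=31
chi=-26


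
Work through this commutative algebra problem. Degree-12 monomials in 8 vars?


C(d+n-1,n-1)=C(19,7)=50388


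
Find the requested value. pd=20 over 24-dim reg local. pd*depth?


pd+depth=24
depth=24-20=4
pd*depth=20*4=80


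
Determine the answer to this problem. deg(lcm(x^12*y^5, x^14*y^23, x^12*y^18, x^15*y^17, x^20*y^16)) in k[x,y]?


lcm = componentwise max:
x: max(12,14,12,15,20)=20
y: max(5,23,18,17,16)=23
Total=20+23=43


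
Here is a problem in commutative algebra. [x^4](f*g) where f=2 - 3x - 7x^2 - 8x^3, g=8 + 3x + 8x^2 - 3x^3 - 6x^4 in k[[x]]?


[x^4] = sum a_i*b_j, i+j=4
  2*-6=-12
  -3*-3=9
  -7*8=-56
  -8*3=-24
Sum=-83


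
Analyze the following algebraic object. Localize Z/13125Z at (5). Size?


5-primary part: 13125=5^4*21
Size=5^4=625


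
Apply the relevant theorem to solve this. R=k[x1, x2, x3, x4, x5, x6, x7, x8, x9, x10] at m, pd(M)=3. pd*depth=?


pd+depth=10
depth=10-3=7
pd*depth=3*7=21


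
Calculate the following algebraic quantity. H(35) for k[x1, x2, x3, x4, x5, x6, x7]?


C(d+n-1,n-1)=C(41,6)=4496388


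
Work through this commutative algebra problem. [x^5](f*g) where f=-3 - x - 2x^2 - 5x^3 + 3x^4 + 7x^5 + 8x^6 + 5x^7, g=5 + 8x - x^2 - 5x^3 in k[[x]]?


[x^5] = sum a_i*b_j, i+j=5
  -2*-5=10
  -5*-1=5
  3*8=24
  7*5=35
Sum=74


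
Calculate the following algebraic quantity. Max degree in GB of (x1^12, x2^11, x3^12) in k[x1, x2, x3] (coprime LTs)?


Pure powers, coprime LTs => already GB.
Degrees: 12, 11, 12
Max=12


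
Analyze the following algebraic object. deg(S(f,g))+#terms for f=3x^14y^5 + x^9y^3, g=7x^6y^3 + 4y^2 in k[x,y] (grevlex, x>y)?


LT(f)=3x^14y^5, LT(g)=7x^6y^3
lcm(LM)=x^14y^5
S(f,g) (scaled by 21 to clear denominators) = 7*f - 3x^8y^2*g = 7x^9y^3 - 12x^8y^4
2 terms, deg 12.
12+2=14


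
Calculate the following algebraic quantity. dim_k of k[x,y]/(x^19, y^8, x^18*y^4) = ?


k[x,y]/I, I = (x^19, y^8, x^18*y^4)
Rect: 19x8=152. Corner: (19-18)x(8-4)=4.
dim = 152-4 = 148


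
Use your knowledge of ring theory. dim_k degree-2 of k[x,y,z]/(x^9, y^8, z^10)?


Need i<9, j<8, k<10 with i+j+k=2.
For each i, j ranges over max(0,2-i-9)..min(7,2-i):
  i=0: j in [0,2] -> 3
  i=1: j in [0,1] -> 2
  i=2: j in [0,0] -> 1
H(2) = 3+2+1 = 6


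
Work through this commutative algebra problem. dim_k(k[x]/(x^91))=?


Basis: 1,x,...,x^90
dim=91


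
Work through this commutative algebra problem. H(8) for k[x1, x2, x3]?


C(d+n-1,n-1)=C(10,2)=45


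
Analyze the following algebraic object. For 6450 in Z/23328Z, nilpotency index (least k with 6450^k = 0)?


6450^k mod 23328:
k=1: 6450
k=2: 8676
k=3: 19656
k=4: 16848
k=5: 7776
k=6: 0
First zero at k = 6


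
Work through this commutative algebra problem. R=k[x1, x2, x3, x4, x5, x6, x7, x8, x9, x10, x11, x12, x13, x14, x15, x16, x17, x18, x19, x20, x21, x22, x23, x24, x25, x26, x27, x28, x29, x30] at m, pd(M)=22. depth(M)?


pd+depth=depth(R)=30
depth=30-22=8


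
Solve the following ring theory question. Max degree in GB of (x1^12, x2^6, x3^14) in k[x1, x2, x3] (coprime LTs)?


Pure powers, coprime LTs => already GB.
Degrees: 12, 6, 14
Max=14


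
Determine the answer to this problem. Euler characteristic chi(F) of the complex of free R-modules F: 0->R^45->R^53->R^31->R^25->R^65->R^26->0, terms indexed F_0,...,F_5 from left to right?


chi = sum (-1)^i * rank:
(-1)^0*45=45
(-1)^1*53=-53
(-1)^2*31=31
(-1)^3*25=-25
(-1)^4*65=65
(-1)^5*26=-26
chi=37


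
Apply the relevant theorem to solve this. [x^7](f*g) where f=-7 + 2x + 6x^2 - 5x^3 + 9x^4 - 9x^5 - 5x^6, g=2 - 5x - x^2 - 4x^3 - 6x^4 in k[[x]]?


[x^7] = sum a_i*b_j, i+j=7
  -5*-6=30
  9*-4=-36
  -9*-1=9
  -5*-5=25
Sum=28


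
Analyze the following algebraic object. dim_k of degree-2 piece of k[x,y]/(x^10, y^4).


k[x,y], I = (x^10, y^4), d = 2
Need i < 10 and d-i < 4.
Range: 0 <= i <= 2.
H(2) = 3


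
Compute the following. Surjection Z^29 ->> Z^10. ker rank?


rank(ker) = 29-10 = 19


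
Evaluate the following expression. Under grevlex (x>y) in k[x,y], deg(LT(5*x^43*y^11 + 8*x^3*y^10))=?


LT: 5*x^43*y^11
deg_x=43, deg_y=11
Total=43+11=54


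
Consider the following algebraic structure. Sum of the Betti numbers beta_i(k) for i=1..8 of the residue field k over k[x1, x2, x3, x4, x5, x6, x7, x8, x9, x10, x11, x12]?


Koszul resolution: beta_i(k)=C(n,i), n=12
C(12,1)=12, C(12,2)=66, C(12,3)=220, C(12,4)=495, C(12,5)=792, C(12,6)=924, C(12,7)=792, C(12,8)=495
Sum=3796


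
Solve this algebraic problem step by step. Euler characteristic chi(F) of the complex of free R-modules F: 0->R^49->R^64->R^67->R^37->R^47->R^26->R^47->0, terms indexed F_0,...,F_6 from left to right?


chi = sum (-1)^i * rank:
(-1)^0*49=49
(-1)^1*64=-64
(-1)^2*67=67
(-1)^3*37=-37
(-1)^4*47=47
(-1)^5*26=-26
(-1)^6*47=47
chi=83


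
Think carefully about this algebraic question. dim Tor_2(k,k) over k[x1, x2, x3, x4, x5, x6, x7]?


Koszul: C(n,i)=C(7,2)=21


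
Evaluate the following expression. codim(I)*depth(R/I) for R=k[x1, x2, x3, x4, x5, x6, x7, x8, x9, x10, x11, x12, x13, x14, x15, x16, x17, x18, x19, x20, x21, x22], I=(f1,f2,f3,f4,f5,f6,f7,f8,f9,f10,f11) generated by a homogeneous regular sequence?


codim=11, depth=dim(R/I)=22-11=11
Product=11*11=121


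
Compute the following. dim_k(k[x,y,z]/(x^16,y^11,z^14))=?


Basis: x^iy^jz^k, i<16,j<11,k<14
16*11*14=2464


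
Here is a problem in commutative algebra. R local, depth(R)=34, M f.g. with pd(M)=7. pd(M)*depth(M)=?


pd+depth=34
depth=34-7=27
pd*depth=7*27=189


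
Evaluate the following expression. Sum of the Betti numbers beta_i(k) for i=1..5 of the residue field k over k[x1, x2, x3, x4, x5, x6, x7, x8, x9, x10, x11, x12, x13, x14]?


Koszul resolution: beta_i(k)=C(n,i), n=14
C(14,1)=14, C(14,2)=91, C(14,3)=364, C(14,4)=1001, C(14,5)=2002
Sum=3472


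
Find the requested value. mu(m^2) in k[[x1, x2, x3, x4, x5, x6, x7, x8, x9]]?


C(n+d-1,d)=C(10,2)=45


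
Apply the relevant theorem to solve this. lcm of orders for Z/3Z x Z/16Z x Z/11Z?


Exponent = lcm of the cyclic orders; pairwise coprime => product.
3^1*2^4*11^1=3*16*11=528


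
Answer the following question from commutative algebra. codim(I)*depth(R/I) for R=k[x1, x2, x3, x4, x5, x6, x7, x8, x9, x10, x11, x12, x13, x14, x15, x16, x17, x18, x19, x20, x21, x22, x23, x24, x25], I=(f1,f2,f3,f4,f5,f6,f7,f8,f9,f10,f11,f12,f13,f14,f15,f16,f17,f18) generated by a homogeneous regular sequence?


codim=18, depth=dim(R/I)=25-18=7
Product=18*7=126


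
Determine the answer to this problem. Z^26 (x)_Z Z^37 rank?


rank(M(x)N) = rank(M)*rank(N)
26*37 = 962


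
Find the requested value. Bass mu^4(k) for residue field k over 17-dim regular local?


C(n,i)=C(17,4)=2380


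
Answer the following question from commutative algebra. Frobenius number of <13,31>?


gcd(13,31)=1 => F=ab-a-b=13*31-13-31=403-44=359


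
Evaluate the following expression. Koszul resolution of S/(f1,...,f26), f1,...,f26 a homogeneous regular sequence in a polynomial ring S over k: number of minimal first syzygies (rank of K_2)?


Regular sequence => Koszul complex is the minimal free resolution.
Syz_1 minimally generated by Koszul relations f_i*e_j - f_j*e_i (i<j): mu(Syz_1) = beta_2 = C(m,2) = m(m-1)/2
m=26
26*25/2 = 325


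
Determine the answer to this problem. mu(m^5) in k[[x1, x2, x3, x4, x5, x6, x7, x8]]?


C(n+d-1,d)=C(12,5)=792


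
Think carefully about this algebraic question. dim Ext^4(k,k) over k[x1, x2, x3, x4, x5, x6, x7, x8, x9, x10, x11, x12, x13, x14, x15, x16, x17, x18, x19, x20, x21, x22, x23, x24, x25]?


C(n,i)=C(25,4)=12650


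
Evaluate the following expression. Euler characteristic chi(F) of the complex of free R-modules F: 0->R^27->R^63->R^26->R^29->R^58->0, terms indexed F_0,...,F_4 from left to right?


chi = sum (-1)^i * rank:
(-1)^0*27=27
(-1)^1*63=-63
(-1)^2*26=26
(-1)^3*29=-29
(-1)^4*58=58
chi=19


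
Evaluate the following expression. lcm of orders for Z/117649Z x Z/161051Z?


Exponent = lcm of the cyclic orders; pairwise coprime => product.
7^6*11^5=117649*161051=18947489099


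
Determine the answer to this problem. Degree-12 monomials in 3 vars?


C(d+n-1,n-1)=C(14,2)=91


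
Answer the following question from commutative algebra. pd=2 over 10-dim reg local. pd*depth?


pd+depth=10
depth=10-2=8
pd*depth=2*8=16


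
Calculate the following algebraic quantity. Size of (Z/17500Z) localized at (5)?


5-primary part: 17500=5^4*28
Size=5^4=625


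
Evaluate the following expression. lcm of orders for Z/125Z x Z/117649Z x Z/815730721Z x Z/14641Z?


Exponent = lcm of the cyclic orders; pairwise coprime => product.
5^3*7^6*13^8*11^4=125*117649*815730721*14641=175636919816669436125


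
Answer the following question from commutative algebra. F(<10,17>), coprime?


gcd(10,17)=1 => F=ab-a-b=10*17-10-17=170-27=143


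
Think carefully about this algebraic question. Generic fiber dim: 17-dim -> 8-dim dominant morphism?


dim(fiber)=dim(X)-dim(Y)=17-8=9


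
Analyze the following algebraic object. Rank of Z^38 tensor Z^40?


rank(M(x)N) = rank(M)*rank(N)
38*40 = 1520


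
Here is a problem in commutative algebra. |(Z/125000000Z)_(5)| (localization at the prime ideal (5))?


5-primary part: 125000000=5^9*64
Size=5^9=1953125


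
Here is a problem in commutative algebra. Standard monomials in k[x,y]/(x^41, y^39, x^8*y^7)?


k[x,y]/I, I = (x^41, y^39, x^8*y^7)
Rect: 41x39=1599. Corner: (41-8)x(39-7)=1056.
dim = 1599-1056 = 543


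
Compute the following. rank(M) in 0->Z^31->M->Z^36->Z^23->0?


Alt sum=0:
(-1)^0*31 + (-1)^1*? + (-1)^2*36 + (-1)^3*23=0
rank(M)=44


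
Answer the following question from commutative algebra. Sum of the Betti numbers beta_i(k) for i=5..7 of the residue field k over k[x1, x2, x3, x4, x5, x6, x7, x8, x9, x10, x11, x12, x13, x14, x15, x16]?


Koszul resolution: beta_i(k)=C(n,i), n=16
C(16,5)=4368, C(16,6)=8008, C(16,7)=11440
Sum=23816


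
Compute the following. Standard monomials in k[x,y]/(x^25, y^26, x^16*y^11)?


k[x,y]/I, I = (x^25, y^26, x^16*y^11)
Rect: 25x26=650. Corner: (25-16)x(26-11)=135.
dim = 650-135 = 515


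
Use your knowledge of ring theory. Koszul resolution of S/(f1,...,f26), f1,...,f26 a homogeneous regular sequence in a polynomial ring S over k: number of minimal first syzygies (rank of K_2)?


Regular sequence => Koszul complex is the minimal free resolution.
Syz_1 minimally generated by Koszul relations f_i*e_j - f_j*e_i (i<j): mu(Syz_1) = beta_2 = C(m,2) = m(m-1)/2
m=26
26*25/2 = 325


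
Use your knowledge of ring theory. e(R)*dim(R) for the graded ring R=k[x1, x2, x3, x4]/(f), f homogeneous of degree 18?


e(R)=deg(f)=18, dim(R)=4-1=3
e*dim=18*3=54


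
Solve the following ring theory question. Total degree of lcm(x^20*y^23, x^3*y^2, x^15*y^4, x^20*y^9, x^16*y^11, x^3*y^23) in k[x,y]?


lcm = componentwise max:
x: max(20,3,15,20,16,3)=20
y: max(23,2,4,9,11,23)=23
Total=20+23=43


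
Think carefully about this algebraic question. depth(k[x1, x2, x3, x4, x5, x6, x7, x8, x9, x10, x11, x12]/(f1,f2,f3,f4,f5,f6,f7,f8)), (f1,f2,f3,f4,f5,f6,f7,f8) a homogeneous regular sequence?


depth(R)=12
depth(R/I)=12-8=4


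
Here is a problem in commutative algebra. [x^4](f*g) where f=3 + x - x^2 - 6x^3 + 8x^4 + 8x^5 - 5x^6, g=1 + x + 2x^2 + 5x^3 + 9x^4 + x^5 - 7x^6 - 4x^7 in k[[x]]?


[x^4] = sum a_i*b_j, i+j=4
  3*9=27
  1*5=5
  -1*2=-2
  -6*1=-6
  8*1=8
Sum=32


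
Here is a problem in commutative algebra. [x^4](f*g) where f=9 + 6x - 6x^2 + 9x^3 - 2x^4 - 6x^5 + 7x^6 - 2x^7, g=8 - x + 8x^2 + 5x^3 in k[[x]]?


[x^4] = sum a_i*b_j, i+j=4
  6*5=30
  -6*8=-48
  9*-1=-9
  -2*8=-16
Sum=-43


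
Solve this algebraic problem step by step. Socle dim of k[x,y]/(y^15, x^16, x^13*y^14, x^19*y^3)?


Socle = ann(m) = span of standard monomials u with x*u, y*u in I (staircase corners).
Redundant generators: x^19*y^3
Minimal generators: x^16, x^13*y^14, y^15
Corners: x^12y^14, x^15y^13
Socle dim=2


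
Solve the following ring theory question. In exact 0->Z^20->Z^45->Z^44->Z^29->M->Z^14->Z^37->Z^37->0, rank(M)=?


Alt sum=0:
(-1)^0*20 + (-1)^1*45 + (-1)^2*44 + (-1)^3*29 + (-1)^4*? + (-1)^5*14 + (-1)^6*37 + (-1)^7*37=0
rank(M)=24


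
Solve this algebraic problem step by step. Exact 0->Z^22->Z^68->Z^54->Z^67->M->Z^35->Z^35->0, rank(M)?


Alt sum=0:
(-1)^0*22 + (-1)^1*68 + (-1)^2*54 + (-1)^3*67 + (-1)^4*? + (-1)^5*35 + (-1)^6*35=0
rank(M)=59


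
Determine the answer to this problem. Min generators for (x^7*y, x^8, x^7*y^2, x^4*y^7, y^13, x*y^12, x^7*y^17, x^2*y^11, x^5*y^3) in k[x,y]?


Remove redundant (divisible by others).
x^7*y^2 redundant.
x^7*y^17 redundant.
Min: x^8, x^7*y, x^5*y^3, x^4*y^7, x^2*y^11, x*y^12, y^13
Count=7


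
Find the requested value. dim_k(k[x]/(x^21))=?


Basis: 1,x,...,x^20
dim=21


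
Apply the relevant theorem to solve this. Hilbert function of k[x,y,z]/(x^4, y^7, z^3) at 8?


Need i<4, j<7, k<3 with i+j+k=8.
For each i, j ranges over max(0,8-i-2)..min(6,8-i):
  i=0: j in [6,6] -> 1
  i=1: j in [5,6] -> 2
  i=2: j in [4,6] -> 3
  i=3: j in [3,5] -> 3
H(8) = 1+2+3+3 = 9


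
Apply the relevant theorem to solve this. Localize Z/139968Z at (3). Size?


3-primary part: 139968=3^7*64
Size=3^7=2187


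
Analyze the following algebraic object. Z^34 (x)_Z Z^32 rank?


rank(M(x)N) = rank(M)*rank(N)
34*32 = 1088


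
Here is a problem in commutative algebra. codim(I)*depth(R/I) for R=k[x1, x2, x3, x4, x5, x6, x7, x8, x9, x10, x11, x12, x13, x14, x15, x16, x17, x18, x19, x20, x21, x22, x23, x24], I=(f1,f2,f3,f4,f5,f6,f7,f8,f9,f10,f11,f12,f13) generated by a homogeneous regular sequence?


codim=13, depth=dim(R/I)=24-13=11
Product=13*11=143


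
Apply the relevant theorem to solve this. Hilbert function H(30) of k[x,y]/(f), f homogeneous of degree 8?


H(t)=d for t>=d-1.
d=8, t=30
H(30)=8


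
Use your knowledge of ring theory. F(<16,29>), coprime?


gcd(16,29)=1 => F=ab-a-b=16*29-16-29=464-45=419


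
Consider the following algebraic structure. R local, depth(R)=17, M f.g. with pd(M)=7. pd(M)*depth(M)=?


pd+depth=17
depth=17-7=10
pd*depth=7*10=70


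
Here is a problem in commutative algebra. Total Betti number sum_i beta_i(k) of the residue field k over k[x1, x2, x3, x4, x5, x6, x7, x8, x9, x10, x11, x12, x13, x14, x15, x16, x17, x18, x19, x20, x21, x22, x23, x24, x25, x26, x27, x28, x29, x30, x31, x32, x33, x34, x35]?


Koszul resolution: beta_i(k)=C(n,i), n=35
sum_i C(35,i) = 2^35 = 34359738368


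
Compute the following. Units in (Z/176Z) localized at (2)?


Local ring = Z/16Z.
phi(16) = 2^3*(2-1) = 8


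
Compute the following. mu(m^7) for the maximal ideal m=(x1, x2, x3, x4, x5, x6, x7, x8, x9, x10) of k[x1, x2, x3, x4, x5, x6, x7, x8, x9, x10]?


Graded Nakayama: mu(m^d) = dim_k (m^d/m^(d+1)) = #degree-7 monomials in 10 vars
C(n+d-1,d)=C(16,7)=11440


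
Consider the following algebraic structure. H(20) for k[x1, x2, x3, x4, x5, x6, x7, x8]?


C(d+n-1,n-1)=C(27,7)=888030


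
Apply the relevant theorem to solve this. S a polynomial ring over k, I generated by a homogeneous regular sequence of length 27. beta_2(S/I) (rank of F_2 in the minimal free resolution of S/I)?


Regular sequence => Koszul complex is the minimal free resolution.
Syz_1 minimally generated by Koszul relations f_i*e_j - f_j*e_i (i<j): mu(Syz_1) = beta_2 = C(m,2) = m(m-1)/2
m=27
27*26/2 = 351


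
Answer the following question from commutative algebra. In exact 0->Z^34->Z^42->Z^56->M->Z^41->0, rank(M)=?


Alt sum=0:
(-1)^0*34 + (-1)^1*42 + (-1)^2*56 + (-1)^3*? + (-1)^4*41=0
rank(M)=89


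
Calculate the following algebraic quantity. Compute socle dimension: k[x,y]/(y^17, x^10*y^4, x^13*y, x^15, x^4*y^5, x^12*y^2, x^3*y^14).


Socle = ann(m) = span of standard monomials u with x*u, y*u in I (staircase corners).
Minimal generators: x^15, x^13*y, x^12*y^2, x^10*y^4, x^4*y^5, x^3*y^14, y^17
Corners: x^2y^16, x^3y^13, x^9y^4, x^11y^3, x^12y, x^14
Socle dim=6


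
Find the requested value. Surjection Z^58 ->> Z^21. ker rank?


rank(ker) = 58-21 = 37


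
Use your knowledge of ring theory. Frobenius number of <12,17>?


gcd(12,17)=1 => F=ab-a-b=12*17-12-17=204-29=175


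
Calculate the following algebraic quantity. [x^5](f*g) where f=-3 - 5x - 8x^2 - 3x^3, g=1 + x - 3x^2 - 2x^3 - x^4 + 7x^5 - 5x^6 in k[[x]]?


[x^5] = sum a_i*b_j, i+j=5
  -3*7=-21
  -5*-1=5
  -8*-2=16
  -3*-3=9
Sum=9


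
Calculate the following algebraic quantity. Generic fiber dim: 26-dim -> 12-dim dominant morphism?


dim(fiber)=dim(X)-dim(Y)=26-12=14


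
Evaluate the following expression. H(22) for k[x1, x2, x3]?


C(d+n-1,n-1)=C(24,2)=276


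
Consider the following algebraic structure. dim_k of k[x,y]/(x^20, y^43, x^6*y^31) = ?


k[x,y]/I, I = (x^20, y^43, x^6*y^31)
Rect: 20x43=860. Corner: (20-6)x(43-31)=168.
dim = 860-168 = 692


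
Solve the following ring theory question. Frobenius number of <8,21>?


gcd(8,21)=1 => F=ab-a-b=8*21-8-21=168-29=139


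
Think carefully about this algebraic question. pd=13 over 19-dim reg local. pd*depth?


pd+depth=19
depth=19-13=6
pd*depth=13*6=78


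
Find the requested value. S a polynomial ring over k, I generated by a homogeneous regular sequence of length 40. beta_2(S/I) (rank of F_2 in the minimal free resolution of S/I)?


Regular sequence => Koszul complex is the minimal free resolution.
Syz_1 minimally generated by Koszul relations f_i*e_j - f_j*e_i (i<j): mu(Syz_1) = beta_2 = C(m,2) = m(m-1)/2
m=40
40*39/2 = 780


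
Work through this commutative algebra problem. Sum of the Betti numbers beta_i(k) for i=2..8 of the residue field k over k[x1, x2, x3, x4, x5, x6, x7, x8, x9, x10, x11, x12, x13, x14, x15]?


Koszul resolution: beta_i(k)=C(n,i), n=15
C(15,2)=105, C(15,3)=455, C(15,4)=1365, C(15,5)=3003, C(15,6)=5005, C(15,7)=6435, C(15,8)=6435
Sum=22803


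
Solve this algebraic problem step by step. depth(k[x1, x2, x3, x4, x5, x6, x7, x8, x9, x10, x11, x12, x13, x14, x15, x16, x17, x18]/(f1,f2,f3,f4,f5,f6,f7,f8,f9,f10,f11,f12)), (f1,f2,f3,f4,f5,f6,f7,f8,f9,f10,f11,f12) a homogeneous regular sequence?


depth(R)=18
depth(R/I)=18-12=6


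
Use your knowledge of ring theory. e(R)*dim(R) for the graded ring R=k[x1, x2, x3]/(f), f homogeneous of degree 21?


e(R)=deg(f)=21, dim(R)=3-1=2
e*dim=21*2=42


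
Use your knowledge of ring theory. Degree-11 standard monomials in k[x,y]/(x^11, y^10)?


k[x,y], I = (x^11, y^10), d = 11
Need i < 11 and d-i < 10.
Range: 2 <= i <= 10.
H(11) = 9


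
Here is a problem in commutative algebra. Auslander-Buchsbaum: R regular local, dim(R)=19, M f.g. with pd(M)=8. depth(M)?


pd+depth=depth(R)=19
depth=19-8=11


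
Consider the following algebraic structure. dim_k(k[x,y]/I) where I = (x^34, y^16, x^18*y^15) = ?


k[x,y]/I, I = (x^34, y^16, x^18*y^15)
Rect: 34x16=544. Corner: (34-18)x(16-15)=16.
dim = 544-16 = 528


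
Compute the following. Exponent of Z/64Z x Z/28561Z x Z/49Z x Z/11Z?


Exponent = lcm of the cyclic orders; pairwise coprime => product.
2^6*13^4*7^2*11^1=64*28561*49*11=985240256


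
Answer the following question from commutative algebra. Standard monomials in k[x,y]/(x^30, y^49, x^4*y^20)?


k[x,y]/I, I = (x^30, y^49, x^4*y^20)
Rect: 30x49=1470. Corner: (30-4)x(49-20)=754.
dim = 1470-754 = 716


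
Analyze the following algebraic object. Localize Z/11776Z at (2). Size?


2-primary part: 11776=2^9*23
Size=2^9=512


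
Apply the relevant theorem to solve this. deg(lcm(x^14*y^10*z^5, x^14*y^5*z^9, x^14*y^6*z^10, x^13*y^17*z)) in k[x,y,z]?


lcm = componentwise max:
x: max(14,14,14,13)=14
y: max(10,5,6,17)=17
z: max(5,9,10,1)=10
Total=14+17+10=41


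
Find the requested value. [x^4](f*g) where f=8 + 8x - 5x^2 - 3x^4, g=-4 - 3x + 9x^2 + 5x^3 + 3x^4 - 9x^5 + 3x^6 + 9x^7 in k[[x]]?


[x^4] = sum a_i*b_j, i+j=4
  8*3=24
  8*5=40
  -5*9=-45
  -3*-4=12
Sum=31


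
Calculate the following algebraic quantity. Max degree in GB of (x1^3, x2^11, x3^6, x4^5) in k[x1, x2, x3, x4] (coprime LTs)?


Pure powers, coprime LTs => already GB.
Degrees: 3, 11, 6, 5
Max=11


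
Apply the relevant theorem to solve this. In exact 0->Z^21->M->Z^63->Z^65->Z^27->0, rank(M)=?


Alt sum=0:
(-1)^0*21 + (-1)^1*? + (-1)^2*63 + (-1)^3*65 + (-1)^4*27=0
rank(M)=46


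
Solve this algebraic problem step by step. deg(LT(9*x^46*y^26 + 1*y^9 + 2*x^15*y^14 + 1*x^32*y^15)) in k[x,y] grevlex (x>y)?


LT: 9*x^46*y^26
deg_x=46, deg_y=26
Total=46+26=72


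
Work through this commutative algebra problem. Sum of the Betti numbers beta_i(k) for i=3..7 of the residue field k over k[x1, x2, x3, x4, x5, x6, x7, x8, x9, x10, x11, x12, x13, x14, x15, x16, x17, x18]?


Koszul resolution: beta_i(k)=C(n,i), n=18
C(18,3)=816, C(18,4)=3060, C(18,5)=8568, C(18,6)=18564, C(18,7)=31824
Sum=62832


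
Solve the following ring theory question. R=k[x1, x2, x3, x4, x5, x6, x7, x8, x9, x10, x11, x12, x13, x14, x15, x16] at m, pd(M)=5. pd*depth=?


pd+depth=16
depth=16-5=11
pd*depth=5*11=55


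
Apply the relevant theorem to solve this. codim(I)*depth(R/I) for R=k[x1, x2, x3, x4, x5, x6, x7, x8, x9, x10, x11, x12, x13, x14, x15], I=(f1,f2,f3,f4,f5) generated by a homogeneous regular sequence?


codim=5, depth=dim(R/I)=15-5=10
Product=5*10=50


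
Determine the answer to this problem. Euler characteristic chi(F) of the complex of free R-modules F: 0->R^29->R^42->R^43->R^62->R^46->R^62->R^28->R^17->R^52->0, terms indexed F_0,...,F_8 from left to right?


chi = sum (-1)^i * rank:
(-1)^0*29=29
(-1)^1*42=-42
(-1)^2*43=43
(-1)^3*62=-62
(-1)^4*46=46
(-1)^5*62=-62
(-1)^6*28=28
(-1)^7*17=-17
(-1)^8*52=52
chi=15


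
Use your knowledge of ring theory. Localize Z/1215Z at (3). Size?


3-primary part: 1215=3^5*5
Size=3^5=243


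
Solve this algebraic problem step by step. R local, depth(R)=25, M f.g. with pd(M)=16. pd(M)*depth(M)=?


pd+depth=25
depth=25-16=9
pd*depth=16*9=144


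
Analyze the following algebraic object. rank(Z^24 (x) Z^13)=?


rank(M(x)N) = rank(M)*rank(N)
24*13 = 312


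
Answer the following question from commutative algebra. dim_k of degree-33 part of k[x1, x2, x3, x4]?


C(d+n-1,n-1)=C(36,3)=7140


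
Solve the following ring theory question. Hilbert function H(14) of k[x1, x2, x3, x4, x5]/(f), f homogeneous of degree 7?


C(18,4)-C(11,4)=3060-330=2730


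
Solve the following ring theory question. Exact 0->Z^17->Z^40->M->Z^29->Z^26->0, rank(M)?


Alt sum=0:
(-1)^0*17 + (-1)^1*40 + (-1)^2*? + (-1)^3*29 + (-1)^4*26=0
rank(M)=26


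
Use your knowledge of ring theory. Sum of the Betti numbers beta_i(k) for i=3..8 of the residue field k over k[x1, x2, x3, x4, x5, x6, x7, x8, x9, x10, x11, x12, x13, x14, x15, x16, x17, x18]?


Koszul resolution: beta_i(k)=C(n,i), n=18
C(18,3)=816, C(18,4)=3060, C(18,5)=8568, C(18,6)=18564, C(18,7)=31824, C(18,8)=43758
Sum=106590


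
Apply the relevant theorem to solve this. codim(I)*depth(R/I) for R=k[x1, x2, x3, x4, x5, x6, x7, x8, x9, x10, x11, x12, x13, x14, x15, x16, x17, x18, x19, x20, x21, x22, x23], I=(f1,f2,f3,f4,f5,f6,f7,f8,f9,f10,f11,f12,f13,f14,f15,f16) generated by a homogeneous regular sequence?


codim=16, depth=dim(R/I)=23-16=7
Product=16*7=112


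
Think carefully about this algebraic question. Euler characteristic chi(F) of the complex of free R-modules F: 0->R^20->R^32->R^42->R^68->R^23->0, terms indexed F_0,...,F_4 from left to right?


chi = sum (-1)^i * rank:
(-1)^0*20=20
(-1)^1*32=-32
(-1)^2*42=42
(-1)^3*68=-68
(-1)^4*23=23
chi=-15


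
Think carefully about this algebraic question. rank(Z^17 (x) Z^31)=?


rank(M(x)N) = rank(M)*rank(N)
17*31 = 527


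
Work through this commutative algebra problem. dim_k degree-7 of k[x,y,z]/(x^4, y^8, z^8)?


Need i<4, j<8, k<8 with i+j+k=7.
For each i, j ranges over max(0,7-i-7)..min(7,7-i):
  i=0: j in [0,7] -> 8
  i=1: j in [0,6] -> 7
  i=2: j in [0,5] -> 6
  i=3: j in [0,4] -> 5
H(7) = 8+7+6+5 = 26


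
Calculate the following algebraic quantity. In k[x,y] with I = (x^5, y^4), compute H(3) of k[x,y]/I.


k[x,y], I = (x^5, y^4), d = 3
Need i < 5 and d-i < 4.
Range: 0 <= i <= 3.
H(3) = 4


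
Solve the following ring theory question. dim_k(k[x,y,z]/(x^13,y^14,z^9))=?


Basis: x^iy^jz^k, i<13,j<14,k<9
13*14*9=1638


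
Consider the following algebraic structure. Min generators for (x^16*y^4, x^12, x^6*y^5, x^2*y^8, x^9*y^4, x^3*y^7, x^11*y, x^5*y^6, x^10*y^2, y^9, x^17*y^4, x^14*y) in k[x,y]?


Remove redundant (divisible by others).
x^17*y^4 redundant.
x^16*y^4 redundant.
x^14*y redundant.
Min: x^12, x^11*y, x^10*y^2, x^9*y^4, x^6*y^5, x^5*y^6, x^3*y^7, x^2*y^8, y^9
Count=9


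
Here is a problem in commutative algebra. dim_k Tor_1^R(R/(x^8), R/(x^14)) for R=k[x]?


Tor_1(R/I,R/J)=(I cap J)/IJ=(x^14)/(x^22)
dim=22-14=min(8,14)=8


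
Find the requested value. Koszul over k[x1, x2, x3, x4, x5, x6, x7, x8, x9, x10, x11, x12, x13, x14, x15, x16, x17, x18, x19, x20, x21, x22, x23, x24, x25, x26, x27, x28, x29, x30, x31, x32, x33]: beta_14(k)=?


C(n,i)=C(33,14)=818809200
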